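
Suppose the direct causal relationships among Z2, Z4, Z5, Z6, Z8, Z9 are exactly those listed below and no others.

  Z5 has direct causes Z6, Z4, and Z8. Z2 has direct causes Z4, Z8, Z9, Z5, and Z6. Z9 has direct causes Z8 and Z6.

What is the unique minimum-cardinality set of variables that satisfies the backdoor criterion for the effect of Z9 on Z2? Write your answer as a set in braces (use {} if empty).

{Z6, Z8}

Variables eligible for adjustment (non-descendants of Z9, excluding Z9 and Z2): {Z4, Z5, Z6, Z8}.
Backdoor paths from Z9 to Z2:
  P1: Z9 <- Z8 -> Z5 <- Z6 -> Z2
  P2: Z9 <- Z8 -> Z5 <- Z4 -> Z2
  P3: Z9 <- Z8 -> Z5 -> Z2
  P4: Z9 <- Z8 -> Z2
  P5: Z9 <- Z6 -> Z5 <- Z8 -> Z2
  P6: Z9 <- Z6 -> Z5 <- Z4 -> Z2
  P7: Z9 <- Z6 -> Z5 -> Z2
  P8: Z9 <- Z6 -> Z2
The empty set is not sufficient: P3 (Z9 <- Z8 -> Z5 -> Z2) has no collider blocking it and no conditioned non-collider, so it is open.
Try {Z6, Z8}:
  P1: blocked at fork node Z8 ∈ conditioning set.
  P2: blocked at fork node Z8 ∈ conditioning set.
  P3: blocked at fork node Z8 ∈ conditioning set.
  P4: blocked at fork node Z8 ∈ conditioning set.
  P5: blocked at fork node Z6 ∈ conditioning set.
  P6: blocked at fork node Z6 ∈ conditioning set.
  P7: blocked at fork node Z6 ∈ conditioning set.
  P8: blocked at fork node Z6 ∈ conditioning set.
{Z6, Z8} contains no descendant of Z9 and blocks every backdoor path.
Every element of {Z6, Z8} is needed (dropping Z6 leaves P7 open; dropping Z8 leaves P3 open), so no proper subset is valid.
Among all size-2 subsets of the eligible variables, only {Z6, Z8} blocks every backdoor path, so it is the unique smallest valid adjustment set.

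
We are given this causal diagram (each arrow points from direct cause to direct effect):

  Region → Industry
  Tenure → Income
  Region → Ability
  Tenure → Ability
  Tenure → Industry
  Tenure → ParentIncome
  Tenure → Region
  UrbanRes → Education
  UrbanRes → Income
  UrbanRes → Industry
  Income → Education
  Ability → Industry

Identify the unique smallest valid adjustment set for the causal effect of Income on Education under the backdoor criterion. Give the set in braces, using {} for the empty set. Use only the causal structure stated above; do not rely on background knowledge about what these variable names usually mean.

Variables eligible for adjustment (non-descendants of Income, excluding Income and Education): {Ability, Industry, ParentIncome, Region, Tenure, UrbanRes}.
Backdoor paths from Income to Education:
  P1: Income <- UrbanRes -> Education
  P2: Income <- Tenure -> Region -> Ability -> Industry <- UrbanRes -> Education
  P3: Income <- Tenure -> Region -> Industry <- UrbanRes -> Education
  P4: Income <- Tenure -> Ability <- Region -> Industry <- UrbanRes -> Education
  P5: Income <- Tenure -> Ability -> Industry <- UrbanRes -> Education
  P6: Income <- Tenure -> Industry <- UrbanRes -> Education
The empty set is not sufficient: P1 (Income <- UrbanRes -> Education) has no collider blocking it and no conditioned non-collider, so it is open.
Try {UrbanRes}:
  P1: blocked at fork node UrbanRes ∈ conditioning set.
  P2: blocked at collider Industry (neither it nor any descendant is in the conditioning set).
  P3: blocked at collider Industry (neither it nor any descendant is in the conditioning set).
  P4: blocked at collider Ability (neither it nor any descendant is in the conditioning set).
  P5: blocked at collider Industry (neither it nor any descendant is in the conditioning set).
  P6: blocked at collider Industry (neither it nor any descendant is in the conditioning set).
{UrbanRes} contains no descendant of Income and blocks every backdoor path.
No other singleton works — e.g. {Tenure} leaves P1 open — so {UrbanRes} is the unique smallest valid adjustment set.

{UrbanRes}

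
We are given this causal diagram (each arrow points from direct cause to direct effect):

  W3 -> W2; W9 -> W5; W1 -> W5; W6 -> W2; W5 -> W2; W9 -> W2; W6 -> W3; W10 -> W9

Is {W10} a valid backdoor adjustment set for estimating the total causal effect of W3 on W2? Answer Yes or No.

Backdoor paths from W3 to W2 (paths whose first edge points into W3):
  P1: W3 <- W6 -> W2
Condition 1 (no descendant of W3 in the set): holds — descendants of W3 are {W2}; none are in {W10}.
Condition 2 (every backdoor path blocked by {W10}):
  P1: open — no interior node is in the conditioning set.
{W10} does not satisfy the backdoor criterion.

No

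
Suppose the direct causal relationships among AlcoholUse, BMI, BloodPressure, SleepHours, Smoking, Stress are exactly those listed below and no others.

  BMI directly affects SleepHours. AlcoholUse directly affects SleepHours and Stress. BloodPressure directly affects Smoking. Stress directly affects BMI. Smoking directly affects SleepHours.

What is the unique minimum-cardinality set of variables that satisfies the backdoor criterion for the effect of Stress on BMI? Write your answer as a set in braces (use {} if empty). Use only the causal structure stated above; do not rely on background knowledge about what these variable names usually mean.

Variables eligible for adjustment (non-descendants of Stress, excluding Stress and BMI): {AlcoholUse, BloodPressure, Smoking}.
Backdoor paths from Stress to BMI:
  P1: Stress <- AlcoholUse -> SleepHours <- BMI
Each backdoor path contains an unconditioned collider, so every path is already blocked with the empty conditioning set:
  P1: blocked at collider SleepHours (neither it nor any descendant is in the conditioning set).
The empty set is therefore the unique smallest valid set.

{}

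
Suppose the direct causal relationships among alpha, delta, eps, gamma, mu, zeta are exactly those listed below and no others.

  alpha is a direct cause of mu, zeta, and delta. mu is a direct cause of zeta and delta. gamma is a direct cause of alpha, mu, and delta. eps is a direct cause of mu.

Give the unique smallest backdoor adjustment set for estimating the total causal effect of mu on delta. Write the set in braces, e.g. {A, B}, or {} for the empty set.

Variables eligible for adjustment (non-descendants of mu, excluding mu and delta): {alpha, eps, gamma}.
Backdoor paths from mu to delta:
  P1: mu <- gamma -> alpha -> delta
  P2: mu <- gamma -> delta
  P3: mu <- alpha <- gamma -> delta
  P4: mu <- alpha -> delta
The empty set is not sufficient: P1 (mu <- gamma -> alpha -> delta) has no collider blocking it and no conditioned non-collider, so it is open.
Try {alpha, gamma}:
  P1: blocked at fork node gamma ∈ conditioning set.
  P2: blocked at fork node gamma ∈ conditioning set.
  P3: blocked at chain node alpha ∈ conditioning set.
  P4: blocked at fork node alpha ∈ conditioning set.
{alpha, gamma} contains no descendant of mu and blocks every backdoor path.
Every element of {alpha, gamma} is needed (dropping alpha leaves P4 open; dropping gamma leaves P2 open), so no proper subset is valid.
Among all size-2 subsets of the eligible variables, only {alpha, gamma} blocks every backdoor path, so it is the unique smallest valid adjustment set.

{alpha, gamma}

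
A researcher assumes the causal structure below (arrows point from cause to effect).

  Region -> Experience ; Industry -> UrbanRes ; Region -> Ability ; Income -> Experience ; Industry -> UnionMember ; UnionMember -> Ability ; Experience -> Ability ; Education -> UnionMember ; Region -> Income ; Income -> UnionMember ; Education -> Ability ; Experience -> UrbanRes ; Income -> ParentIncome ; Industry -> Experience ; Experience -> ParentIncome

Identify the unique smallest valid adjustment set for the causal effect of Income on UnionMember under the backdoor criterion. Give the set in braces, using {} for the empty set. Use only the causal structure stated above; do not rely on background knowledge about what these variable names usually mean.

Variables eligible for adjustment (non-descendants of Income, excluding Income and UnionMember): {Education, Industry, Region}.
Backdoor paths from Income to UnionMember:
  P1: Income <- Region -> Experience <- Industry -> UnionMember
  P2: Income <- Region -> Experience -> Ability <- Education -> UnionMember
  P3: Income <- Region -> Experience -> Ability <- UnionMember
  P4: Income <- Region -> Experience -> UrbanRes <- Industry -> UnionMember
  P5: Income <- Region -> Ability <- Education -> UnionMember
  P6: Income <- Region -> Ability <- UnionMember
  P7: Income <- Region -> Ability <- Experience <- Industry -> UnionMember
  P8: Income <- Region -> Ability <- Experience -> UrbanRes <- Industry -> UnionMember
Each backdoor path contains an unconditioned collider, so every path is already blocked with the empty conditioning set:
  P1: blocked at collider Experience (neither it nor any descendant is in the conditioning set).
  P2: blocked at collider Ability (neither it nor any descendant is in the conditioning set).
  P3: blocked at collider Ability (neither it nor any descendant is in the conditioning set).
  P4: blocked at collider UrbanRes (neither it nor any descendant is in the conditioning set).
  P5: blocked at collider Ability (neither it nor any descendant is in the conditioning set).
  P6: blocked at collider Ability (neither it nor any descendant is in the conditioning set).
  P7: blocked at collider Ability (neither it nor any descendant is in the conditioning set).
  P8: blocked at collider Ability (neither it nor any descendant is in the conditioning set).
The empty set is therefore the unique smallest valid set.

{}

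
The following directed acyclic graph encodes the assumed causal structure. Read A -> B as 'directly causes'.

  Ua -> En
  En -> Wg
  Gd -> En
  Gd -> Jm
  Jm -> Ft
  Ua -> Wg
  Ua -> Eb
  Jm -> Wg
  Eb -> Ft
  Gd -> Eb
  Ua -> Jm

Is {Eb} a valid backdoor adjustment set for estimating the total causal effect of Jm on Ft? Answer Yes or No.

Backdoor paths from Jm to Ft (paths whose first edge points into Jm):
  P1: Jm <- Ua -> En <- Gd -> Eb -> Ft
  P2: Jm <- Ua -> Eb -> Ft
  P3: Jm <- Ua -> Wg <- En <- Gd -> Eb -> Ft
  P4: Jm <- Gd -> En <- Ua -> Eb -> Ft
  P5: Jm <- Gd -> En -> Wg <- Ua -> Eb -> Ft
  P6: Jm <- Gd -> Eb -> Ft
Condition 1 (no descendant of Jm in the set): holds — descendants of Jm are {Ft, Wg}; none are in {Eb}.
Condition 2 (every backdoor path blocked by {Eb}):
  P1: blocked at collider En (neither it nor any descendant is in the conditioning set).
  P2: blocked at chain node Eb ∈ conditioning set.
  P3: blocked at collider Wg (neither it nor any descendant is in the conditioning set).
  P4: blocked at collider En (neither it nor any descendant is in the conditioning set).
  P5: blocked at collider Wg (neither it nor any descendant is in the conditioning set).
  P6: blocked at chain node Eb ∈ conditioning set.
{Eb} satisfies the backdoor criterion.

Yes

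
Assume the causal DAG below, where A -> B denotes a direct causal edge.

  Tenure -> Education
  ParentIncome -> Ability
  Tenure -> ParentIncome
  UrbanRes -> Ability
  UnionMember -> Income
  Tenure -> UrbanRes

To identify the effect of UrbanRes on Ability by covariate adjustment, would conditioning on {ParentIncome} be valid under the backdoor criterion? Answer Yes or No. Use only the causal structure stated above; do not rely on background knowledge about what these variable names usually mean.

Yes

Backdoor paths from UrbanRes to Ability (paths whose first edge points into UrbanRes):
  P1: UrbanRes <- Tenure -> ParentIncome -> Ability
Condition 1 (no descendant of UrbanRes in the set): holds — descendants of UrbanRes are {Ability}; none are in {ParentIncome}.
Condition 2 (every backdoor path blocked by {ParentIncome}):
  P1: blocked at chain node ParentIncome ∈ conditioning set.
{ParentIncome} satisfies the backdoor criterion.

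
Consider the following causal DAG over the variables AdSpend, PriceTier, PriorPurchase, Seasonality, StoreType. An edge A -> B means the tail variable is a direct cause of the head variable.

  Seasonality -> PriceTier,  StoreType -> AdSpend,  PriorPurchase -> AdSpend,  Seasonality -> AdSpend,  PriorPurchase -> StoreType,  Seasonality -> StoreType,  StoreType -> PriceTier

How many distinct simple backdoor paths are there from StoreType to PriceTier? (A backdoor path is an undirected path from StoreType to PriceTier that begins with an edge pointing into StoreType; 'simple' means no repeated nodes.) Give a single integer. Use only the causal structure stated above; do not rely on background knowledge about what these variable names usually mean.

A backdoor path from StoreType to PriceTier is any simple undirected path whose first edge points into StoreType (i.e. leaves StoreType via a parent).
Parents of StoreType: {PriorPurchase, Seasonality}.
Enumerating:
  P1: StoreType <- PriorPurchase -> AdSpend <- Seasonality -> PriceTier
  P2: StoreType <- Seasonality -> PriceTier
That exhausts the simple backdoor paths. Count: 2.

2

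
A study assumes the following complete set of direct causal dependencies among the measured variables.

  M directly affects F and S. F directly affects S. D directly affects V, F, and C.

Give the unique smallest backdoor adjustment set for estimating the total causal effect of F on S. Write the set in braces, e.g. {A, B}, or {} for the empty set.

Variables eligible for adjustment (non-descendants of F, excluding F and S): {C, D, M, V}.
Backdoor paths from F to S:
  P1: F <- M -> S
The empty set is not sufficient: P1 (F <- M -> S) has no collider blocking it and no conditioned non-collider, so it is open.
Try {M}:
  P1: blocked at fork node M ∈ conditioning set.
{M} contains no descendant of F and blocks every backdoor path.
No other singleton works — e.g. {D} leaves P1 open — so {M} is the unique smallest valid adjustment set.

{M}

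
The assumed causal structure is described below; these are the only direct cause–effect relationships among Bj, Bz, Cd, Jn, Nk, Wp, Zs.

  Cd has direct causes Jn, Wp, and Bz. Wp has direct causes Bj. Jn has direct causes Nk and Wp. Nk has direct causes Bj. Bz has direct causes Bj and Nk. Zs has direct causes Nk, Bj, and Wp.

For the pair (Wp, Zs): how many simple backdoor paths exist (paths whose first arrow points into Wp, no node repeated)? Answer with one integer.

4

A backdoor path from Wp to Zs is any simple undirected path whose first edge points into Wp (i.e. leaves Wp via a parent).
Parents of Wp: {Bj}.
Enumerating:
  P1: Wp <- Bj -> Nk -> Zs
  P2: Wp <- Bj -> Bz <- Nk -> Zs
  P3: Wp <- Bj -> Bz -> Cd <- Jn <- Nk -> Zs
  P4: Wp <- Bj -> Zs
That exhausts the simple backdoor paths. Count: 4.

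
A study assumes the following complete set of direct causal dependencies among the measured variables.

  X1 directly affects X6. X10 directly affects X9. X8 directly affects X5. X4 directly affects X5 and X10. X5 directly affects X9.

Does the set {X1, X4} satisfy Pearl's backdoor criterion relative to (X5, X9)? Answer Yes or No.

Yes

Backdoor paths from X5 to X9 (paths whose first edge points into X5):
  P1: X5 <- X4 -> X10 -> X9
Condition 1 (no descendant of X5 in the set): holds — descendants of X5 are {X9}; none are in {X1, X4}.
Condition 2 (every backdoor path blocked by {X1, X4}):
  P1: blocked at fork node X4 ∈ conditioning set.
{X1, X4} satisfies the backdoor criterion.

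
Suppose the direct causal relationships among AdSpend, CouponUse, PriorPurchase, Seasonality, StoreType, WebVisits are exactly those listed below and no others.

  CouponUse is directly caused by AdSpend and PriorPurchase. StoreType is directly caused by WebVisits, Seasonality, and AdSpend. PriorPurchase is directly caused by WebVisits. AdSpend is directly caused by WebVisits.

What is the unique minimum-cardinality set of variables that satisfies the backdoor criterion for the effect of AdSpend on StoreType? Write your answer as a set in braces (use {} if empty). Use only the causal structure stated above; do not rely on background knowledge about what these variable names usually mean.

{WebVisits}

Variables eligible for adjustment (non-descendants of AdSpend, excluding AdSpend and StoreType): {PriorPurchase, Seasonality, WebVisits}.
Backdoor paths from AdSpend to StoreType:
  P1: AdSpend <- WebVisits -> StoreType
The empty set is not sufficient: P1 (AdSpend <- WebVisits -> StoreType) has no collider blocking it and no conditioned non-collider, so it is open.
Try {WebVisits}:
  P1: blocked at fork node WebVisits ∈ conditioning set.
{WebVisits} contains no descendant of AdSpend and blocks every backdoor path.
No other singleton works — e.g. {Seasonality} leaves P1 open — so {WebVisits} is the unique smallest valid adjustment set.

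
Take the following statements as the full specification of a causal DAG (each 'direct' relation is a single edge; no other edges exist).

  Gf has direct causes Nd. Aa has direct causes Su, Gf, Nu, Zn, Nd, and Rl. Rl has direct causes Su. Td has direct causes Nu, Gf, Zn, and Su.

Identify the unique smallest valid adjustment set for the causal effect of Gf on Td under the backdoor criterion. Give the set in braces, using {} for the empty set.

{}

Variables eligible for adjustment (non-descendants of Gf, excluding Gf and Td): {Nd, Nu, Rl, Su, Zn}.
Backdoor paths from Gf to Td:
  P1: Gf <- Nd -> Aa <- Su -> Td
  P2: Gf <- Nd -> Aa <- Rl <- Su -> Td
  P3: Gf <- Nd -> Aa <- Zn -> Td
  P4: Gf <- Nd -> Aa <- Nu -> Td
Each backdoor path contains an unconditioned collider, so every path is already blocked with the empty conditioning set:
  P1: blocked at collider Aa (neither it nor any descendant is in the conditioning set).
  P2: blocked at collider Aa (neither it nor any descendant is in the conditioning set).
  P3: blocked at collider Aa (neither it nor any descendant is in the conditioning set).
  P4: blocked at collider Aa (neither it nor any descendant is in the conditioning set).
The empty set is therefore the unique smallest valid set.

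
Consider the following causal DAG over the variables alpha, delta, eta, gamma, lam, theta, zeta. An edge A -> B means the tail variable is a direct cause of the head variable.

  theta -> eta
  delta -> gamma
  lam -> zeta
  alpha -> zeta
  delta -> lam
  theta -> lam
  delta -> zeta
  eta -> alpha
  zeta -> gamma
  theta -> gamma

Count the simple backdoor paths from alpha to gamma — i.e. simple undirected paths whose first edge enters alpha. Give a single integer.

A backdoor path from alpha to gamma is any simple undirected path whose first edge points into alpha (i.e. leaves alpha via a parent).
Parents of alpha: {eta}.
Enumerating:
  P1: alpha <- eta <- theta -> lam <- delta -> zeta -> gamma
  P2: alpha <- eta <- theta -> lam <- delta -> gamma
  P3: alpha <- eta <- theta -> lam -> zeta <- delta -> gamma
  P4: alpha <- eta <- theta -> lam -> zeta -> gamma
  P5: alpha <- eta <- theta -> gamma
That exhausts the simple backdoor paths. Count: 5.

5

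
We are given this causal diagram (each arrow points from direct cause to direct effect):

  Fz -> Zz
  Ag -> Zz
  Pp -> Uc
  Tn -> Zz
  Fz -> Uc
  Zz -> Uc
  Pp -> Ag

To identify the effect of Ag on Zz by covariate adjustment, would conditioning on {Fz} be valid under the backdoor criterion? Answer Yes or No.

Backdoor paths from Ag to Zz (paths whose first edge points into Ag):
  P1: Ag <- Pp -> Uc <- Fz -> Zz
  P2: Ag <- Pp -> Uc <- Zz
Condition 1 (no descendant of Ag in the set): holds — descendants of Ag are {Uc, Zz}; none are in {Fz}.
Condition 2 (every backdoor path blocked by {Fz}):
  P1: blocked at collider Uc (neither it nor any descendant is in the conditioning set).
  P2: blocked at collider Uc (neither it nor any descendant is in the conditioning set).
{Fz} satisfies the backdoor criterion.

Yes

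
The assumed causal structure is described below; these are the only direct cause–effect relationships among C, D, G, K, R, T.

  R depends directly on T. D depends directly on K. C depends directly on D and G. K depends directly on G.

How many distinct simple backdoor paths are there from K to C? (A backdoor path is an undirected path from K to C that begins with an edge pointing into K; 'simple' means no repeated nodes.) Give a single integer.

1

A backdoor path from K to C is any simple undirected path whose first edge points into K (i.e. leaves K via a parent).
Parents of K: {G}.
Enumerating:
  P1: K <- G -> C
That exhausts the simple backdoor paths. Count: 1.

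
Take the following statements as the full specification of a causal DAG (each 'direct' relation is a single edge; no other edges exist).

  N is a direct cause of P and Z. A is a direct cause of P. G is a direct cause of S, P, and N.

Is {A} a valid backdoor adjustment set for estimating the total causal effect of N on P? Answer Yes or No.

No

Backdoor paths from N to P (paths whose first edge points into N):
  P1: N <- G -> P
Condition 1 (no descendant of N in the set): holds — descendants of N are {P, Z}; none are in {A}.
Condition 2 (every backdoor path blocked by {A}):
  P1: open — no interior node is in the conditioning set.
{A} does not satisfy the backdoor criterion.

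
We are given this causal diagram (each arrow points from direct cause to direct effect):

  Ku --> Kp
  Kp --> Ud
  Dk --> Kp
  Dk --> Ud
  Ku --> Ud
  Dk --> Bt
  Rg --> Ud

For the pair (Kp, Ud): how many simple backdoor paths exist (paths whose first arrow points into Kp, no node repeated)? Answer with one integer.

2

A backdoor path from Kp to Ud is any simple undirected path whose first edge points into Kp (i.e. leaves Kp via a parent).
Parents of Kp: {Dk, Ku}.
Enumerating:
  P1: Kp <- Dk -> Ud
  P2: Kp <- Ku -> Ud
That exhausts the simple backdoor paths. Count: 2.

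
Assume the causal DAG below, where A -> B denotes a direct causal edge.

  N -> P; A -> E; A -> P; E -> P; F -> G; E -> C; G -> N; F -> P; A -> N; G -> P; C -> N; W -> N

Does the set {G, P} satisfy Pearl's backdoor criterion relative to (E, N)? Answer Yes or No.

Backdoor paths from E to N (paths whose first edge points into E):
  P1: E <- A -> N
  P2: E <- A -> P <- F -> G -> N
  P3: E <- A -> P <- G -> N
  P4: E <- A -> P <- N
Condition 1 (no descendant of E in the set): FAILS — P is a descendant of E.
Condition 2 (every backdoor path blocked by {G, P}):
  P1: open — no interior node is in the conditioning set.
  P2: blocked at chain node G ∈ conditioning set.
  P3: blocked at fork node G ∈ conditioning set.
  P4: open — collider(s) P are conditioned on (or have a conditioned descendant) and no non-collider on the path is in the set.
{G, P} does not satisfy the backdoor criterion.

No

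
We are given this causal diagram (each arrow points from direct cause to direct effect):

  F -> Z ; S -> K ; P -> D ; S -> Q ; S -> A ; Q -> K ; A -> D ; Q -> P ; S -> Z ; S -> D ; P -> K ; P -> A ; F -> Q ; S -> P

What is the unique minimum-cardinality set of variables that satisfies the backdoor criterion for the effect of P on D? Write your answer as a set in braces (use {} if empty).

{S}

Variables eligible for adjustment (non-descendants of P, excluding P and D): {F, Q, S, Z}.
Backdoor paths from P to D:
  P1: P <- S -> A -> D
  P2: P <- S -> D
  P3: P <- Q <- F -> Z <- S -> A -> D
  P4: P <- Q <- F -> Z <- S -> D
  P5: P <- Q <- S -> A -> D
  P6: P <- Q <- S -> D
  P7: P <- Q -> K <- S -> A -> D
  P8: P <- Q -> K <- S -> D
The empty set is not sufficient: P1 (P <- S -> A -> D) has no collider blocking it and no conditioned non-collider, so it is open.
Try {S}:
  P1: blocked at fork node S ∈ conditioning set.
  P2: blocked at fork node S ∈ conditioning set.
  P3: blocked at collider Z (neither it nor any descendant is in the conditioning set).
  P4: blocked at collider Z (neither it nor any descendant is in the conditioning set).
  P5: blocked at fork node S ∈ conditioning set.
  P6: blocked at fork node S ∈ conditioning set.
  P7: blocked at collider K (neither it nor any descendant is in the conditioning set).
  P8: blocked at collider K (neither it nor any descendant is in the conditioning set).
{S} contains no descendant of P and blocks every backdoor path.
No other singleton works — e.g. {F} leaves P1 open — so {S} is the unique smallest valid adjustment set.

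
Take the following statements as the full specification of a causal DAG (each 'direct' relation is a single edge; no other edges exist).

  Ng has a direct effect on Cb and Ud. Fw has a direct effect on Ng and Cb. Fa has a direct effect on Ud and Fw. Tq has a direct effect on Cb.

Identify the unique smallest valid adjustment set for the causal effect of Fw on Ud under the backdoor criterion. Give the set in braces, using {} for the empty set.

Variables eligible for adjustment (non-descendants of Fw, excluding Fw and Ud): {Fa, Tq}.
Backdoor paths from Fw to Ud:
  P1: Fw <- Fa -> Ud
The empty set is not sufficient: P1 (Fw <- Fa -> Ud) has no collider blocking it and no conditioned non-collider, so it is open.
Try {Fa}:
  P1: blocked at fork node Fa ∈ conditioning set.
{Fa} contains no descendant of Fw and blocks every backdoor path.
No other singleton works — e.g. {Tq} leaves P1 open — so {Fa} is the unique smallest valid adjustment set.

{Fa}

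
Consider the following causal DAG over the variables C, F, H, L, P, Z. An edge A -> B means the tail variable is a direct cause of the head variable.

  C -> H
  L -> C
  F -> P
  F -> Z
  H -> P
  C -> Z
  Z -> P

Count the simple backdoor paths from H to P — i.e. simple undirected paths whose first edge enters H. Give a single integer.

2

A backdoor path from H to P is any simple undirected path whose first edge points into H (i.e. leaves H via a parent).
Parents of H: {C}.
Enumerating:
  P1: H <- C -> Z <- F -> P
  P2: H <- C -> Z -> P
That exhausts the simple backdoor paths. Count: 2.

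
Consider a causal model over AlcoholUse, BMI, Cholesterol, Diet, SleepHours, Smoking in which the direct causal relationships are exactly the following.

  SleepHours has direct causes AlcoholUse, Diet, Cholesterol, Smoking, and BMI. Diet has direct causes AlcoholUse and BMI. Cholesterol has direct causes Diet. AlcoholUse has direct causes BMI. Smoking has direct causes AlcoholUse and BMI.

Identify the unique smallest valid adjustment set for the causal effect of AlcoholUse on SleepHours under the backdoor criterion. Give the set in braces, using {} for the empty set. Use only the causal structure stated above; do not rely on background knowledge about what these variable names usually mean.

Variables eligible for adjustment (non-descendants of AlcoholUse, excluding AlcoholUse and SleepHours): {BMI}.
Backdoor paths from AlcoholUse to SleepHours:
  P1: AlcoholUse <- BMI -> Diet -> Cholesterol -> SleepHours
  P2: AlcoholUse <- BMI -> Diet -> SleepHours
  P3: AlcoholUse <- BMI -> Smoking -> SleepHours
  P4: AlcoholUse <- BMI -> SleepHours
The empty set is not sufficient: P1 (AlcoholUse <- BMI -> Diet -> Cholesterol -> SleepHours) has no collider blocking it and no conditioned non-collider, so it is open.
Try {BMI}:
  P1: blocked at fork node BMI ∈ conditioning set.
  P2: blocked at fork node BMI ∈ conditioning set.
  P3: blocked at fork node BMI ∈ conditioning set.
  P4: blocked at fork node BMI ∈ conditioning set.
{BMI} contains no descendant of AlcoholUse and blocks every backdoor path.
{BMI} is the unique smallest valid adjustment set.

{BMI}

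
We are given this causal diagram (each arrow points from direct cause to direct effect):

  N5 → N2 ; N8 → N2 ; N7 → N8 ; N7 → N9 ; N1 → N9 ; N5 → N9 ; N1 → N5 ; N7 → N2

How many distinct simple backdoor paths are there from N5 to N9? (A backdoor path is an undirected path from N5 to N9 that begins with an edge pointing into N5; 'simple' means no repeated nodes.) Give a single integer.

1

A backdoor path from N5 to N9 is any simple undirected path whose first edge points into N5 (i.e. leaves N5 via a parent).
Parents of N5: {N1}.
Enumerating:
  P1: N5 <- N1 -> N9
That exhausts the simple backdoor paths. Count: 1.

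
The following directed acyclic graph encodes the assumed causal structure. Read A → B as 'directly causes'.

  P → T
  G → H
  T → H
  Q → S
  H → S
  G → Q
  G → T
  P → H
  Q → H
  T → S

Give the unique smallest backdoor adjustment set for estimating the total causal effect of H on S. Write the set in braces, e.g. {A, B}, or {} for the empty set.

{Q, T}

Variables eligible for adjustment (non-descendants of H, excluding H and S): {G, P, Q, T}.
Backdoor paths from H to S:
  P1: H <- G -> Q -> S
  P2: H <- G -> T -> S
  P3: H <- P -> T <- G -> Q -> S
  P4: H <- P -> T -> S
  P5: H <- Q <- G -> T -> S
  P6: H <- Q -> S
  P7: H <- T <- G -> Q -> S
  P8: H <- T -> S
The empty set is not sufficient: P1 (H <- G -> Q -> S) has no collider blocking it and no conditioned non-collider, so it is open.
Try {Q, T}:
  P1: blocked at chain node Q ∈ conditioning set.
  P2: blocked at chain node T ∈ conditioning set.
  P3: blocked at chain node Q ∈ conditioning set.
  P4: blocked at chain node T ∈ conditioning set.
  P5: blocked at chain node Q ∈ conditioning set.
  P6: blocked at fork node Q ∈ conditioning set.
  P7: blocked at chain node T ∈ conditioning set.
  P8: blocked at fork node T ∈ conditioning set.
{Q, T} contains no descendant of H and blocks every backdoor path.
Every element of {Q, T} is needed (dropping Q leaves P1 open; dropping T leaves P2 open), so no proper subset is valid.
Among all size-2 subsets of the eligible variables, only {Q, T} blocks every backdoor path, so it is the unique smallest valid adjustment set.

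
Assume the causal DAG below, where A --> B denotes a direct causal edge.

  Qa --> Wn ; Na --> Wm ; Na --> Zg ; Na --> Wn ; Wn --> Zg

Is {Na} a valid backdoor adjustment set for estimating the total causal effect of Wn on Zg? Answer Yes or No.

Yes

Backdoor paths from Wn to Zg (paths whose first edge points into Wn):
  P1: Wn <- Na -> Zg
Condition 1 (no descendant of Wn in the set): holds — descendants of Wn are {Zg}; none are in {Na}.
Condition 2 (every backdoor path blocked by {Na}):
  P1: blocked at fork node Na ∈ conditioning set.
{Na} satisfies the backdoor criterion.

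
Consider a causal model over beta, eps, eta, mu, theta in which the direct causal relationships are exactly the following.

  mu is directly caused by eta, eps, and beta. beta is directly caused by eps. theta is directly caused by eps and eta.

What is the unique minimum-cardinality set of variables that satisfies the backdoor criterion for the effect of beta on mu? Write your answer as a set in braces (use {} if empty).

{eps}

Variables eligible for adjustment (non-descendants of beta, excluding beta and mu): {eps, eta, theta}.
Backdoor paths from beta to mu:
  P1: beta <- eps -> theta <- eta -> mu
  P2: beta <- eps -> mu
The empty set is not sufficient: P2 (beta <- eps -> mu) has no collider blocking it and no conditioned non-collider, so it is open.
Try {eps}:
  P1: blocked at fork node eps ∈ conditioning set.
  P2: blocked at fork node eps ∈ conditioning set.
{eps} contains no descendant of beta and blocks every backdoor path.
No other singleton works — e.g. {eta} leaves P2 open — so {eps} is the unique smallest valid adjustment set.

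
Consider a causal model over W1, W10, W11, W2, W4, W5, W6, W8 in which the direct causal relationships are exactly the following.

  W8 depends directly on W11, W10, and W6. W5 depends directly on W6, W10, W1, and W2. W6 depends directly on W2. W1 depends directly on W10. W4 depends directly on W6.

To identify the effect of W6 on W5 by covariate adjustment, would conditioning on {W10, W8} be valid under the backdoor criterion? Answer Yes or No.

Backdoor paths from W6 to W5 (paths whose first edge points into W6):
  P1: W6 <- W2 -> W5
Condition 1 (no descendant of W6 in the set): FAILS — W8 is a descendant of W6.
Condition 2 (every backdoor path blocked by {W10, W8}):
  P1: open — no interior node is in the conditioning set.
{W10, W8} does not satisfy the backdoor criterion.

No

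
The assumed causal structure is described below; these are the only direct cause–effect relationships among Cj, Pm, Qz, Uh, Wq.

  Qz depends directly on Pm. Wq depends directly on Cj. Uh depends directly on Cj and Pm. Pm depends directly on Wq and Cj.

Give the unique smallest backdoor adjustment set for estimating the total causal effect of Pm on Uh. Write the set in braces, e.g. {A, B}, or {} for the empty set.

Variables eligible for adjustment (non-descendants of Pm, excluding Pm and Uh): {Cj, Wq}.
Backdoor paths from Pm to Uh:
  P1: Pm <- Cj -> Uh
  P2: Pm <- Wq <- Cj -> Uh
The empty set is not sufficient: P1 (Pm <- Cj -> Uh) has no collider blocking it and no conditioned non-collider, so it is open.
Try {Cj}:
  P1: blocked at fork node Cj ∈ conditioning set.
  P2: blocked at fork node Cj ∈ conditioning set.
{Cj} contains no descendant of Pm and blocks every backdoor path.
No other singleton works — e.g. {Wq} leaves P1 open — so {Cj} is the unique smallest valid adjustment set.

{Cj}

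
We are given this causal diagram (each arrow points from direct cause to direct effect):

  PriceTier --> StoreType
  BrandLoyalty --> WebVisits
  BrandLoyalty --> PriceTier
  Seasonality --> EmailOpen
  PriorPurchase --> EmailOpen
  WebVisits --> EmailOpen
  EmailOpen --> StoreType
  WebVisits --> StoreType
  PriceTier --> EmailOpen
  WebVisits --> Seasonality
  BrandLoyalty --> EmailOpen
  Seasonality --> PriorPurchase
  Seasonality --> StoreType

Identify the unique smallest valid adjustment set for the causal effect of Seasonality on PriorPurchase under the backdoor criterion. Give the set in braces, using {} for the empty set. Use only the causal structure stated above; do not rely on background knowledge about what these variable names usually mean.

Variables eligible for adjustment (non-descendants of Seasonality, excluding Seasonality and PriorPurchase): {BrandLoyalty, PriceTier, WebVisits}.
Backdoor paths from Seasonality to PriorPurchase:
  P1: Seasonality <- WebVisits <- BrandLoyalty -> PriceTier -> EmailOpen <- PriorPurchase
  P2: Seasonality <- WebVisits <- BrandLoyalty -> PriceTier -> StoreType <- EmailOpen <- PriorPurchase
  P3: Seasonality <- WebVisits <- BrandLoyalty -> EmailOpen <- PriorPurchase
  P4: Seasonality <- WebVisits -> EmailOpen <- PriorPurchase
  P5: Seasonality <- WebVisits -> StoreType <- PriceTier <- BrandLoyalty -> EmailOpen <- PriorPurchase
  P6: Seasonality <- WebVisits -> StoreType <- PriceTier -> EmailOpen <- PriorPurchase
  P7: Seasonality <- WebVisits -> StoreType <- EmailOpen <- PriorPurchase
Each backdoor path contains an unconditioned collider, so every path is already blocked with the empty conditioning set:
  P1: blocked at collider EmailOpen (neither it nor any descendant is in the conditioning set).
  P2: blocked at collider StoreType (neither it nor any descendant is in the conditioning set).
  P3: blocked at collider EmailOpen (neither it nor any descendant is in the conditioning set).
  P4: blocked at collider EmailOpen (neither it nor any descendant is in the conditioning set).
  P5: blocked at collider StoreType (neither it nor any descendant is in the conditioning set).
  P6: blocked at collider StoreType (neither it nor any descendant is in the conditioning set).
  P7: blocked at collider StoreType (neither it nor any descendant is in the conditioning set).
The empty set is therefore the unique smallest valid set.

{}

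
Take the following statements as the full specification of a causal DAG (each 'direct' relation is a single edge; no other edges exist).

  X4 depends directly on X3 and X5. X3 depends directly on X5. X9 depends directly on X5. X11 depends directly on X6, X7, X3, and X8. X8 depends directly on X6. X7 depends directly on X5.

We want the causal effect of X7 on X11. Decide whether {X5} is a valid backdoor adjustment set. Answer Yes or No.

Backdoor paths from X7 to X11 (paths whose first edge points into X7):
  P1: X7 <- X5 -> X3 -> X11
  P2: X7 <- X5 -> X4 <- X3 -> X11
Condition 1 (no descendant of X7 in the set): holds — descendants of X7 are {X11}; none are in {X5}.
Condition 2 (every backdoor path blocked by {X5}):
  P1: blocked at fork node X5 ∈ conditioning set.
  P2: blocked at fork node X5 ∈ conditioning set.
{X5} satisfies the backdoor criterion.

Yes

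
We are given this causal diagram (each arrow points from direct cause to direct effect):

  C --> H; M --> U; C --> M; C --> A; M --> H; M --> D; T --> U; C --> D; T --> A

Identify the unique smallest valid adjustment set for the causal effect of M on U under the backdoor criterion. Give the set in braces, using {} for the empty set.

Variables eligible for adjustment (non-descendants of M, excluding M and U): {A, C, T}.
Backdoor paths from M to U:
  P1: M <- C -> A <- T -> U
Each backdoor path contains an unconditioned collider, so every path is already blocked with the empty conditioning set:
  P1: blocked at collider A (neither it nor any descendant is in the conditioning set).
The empty set is therefore the unique smallest valid set.

{}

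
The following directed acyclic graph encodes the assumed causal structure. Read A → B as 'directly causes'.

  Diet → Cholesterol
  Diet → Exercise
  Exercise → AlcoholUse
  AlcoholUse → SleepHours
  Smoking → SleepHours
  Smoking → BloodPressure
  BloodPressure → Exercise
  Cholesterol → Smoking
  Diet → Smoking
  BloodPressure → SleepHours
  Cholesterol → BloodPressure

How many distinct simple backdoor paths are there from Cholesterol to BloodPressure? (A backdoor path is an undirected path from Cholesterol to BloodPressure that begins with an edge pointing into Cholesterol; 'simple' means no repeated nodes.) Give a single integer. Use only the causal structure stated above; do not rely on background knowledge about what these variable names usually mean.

6

A backdoor path from Cholesterol to BloodPressure is any simple undirected path whose first edge points into Cholesterol (i.e. leaves Cholesterol via a parent).
Parents of Cholesterol: {Diet}.
Enumerating:
  P1: Cholesterol <- Diet -> Smoking -> BloodPressure
  P2: Cholesterol <- Diet -> Smoking -> SleepHours <- BloodPressure
  P3: Cholesterol <- Diet -> Smoking -> SleepHours <- AlcoholUse <- Exercise <- BloodPressure
  P4: Cholesterol <- Diet -> Exercise <- BloodPressure
  P5: Cholesterol <- Diet -> Exercise -> AlcoholUse -> SleepHours <- Smoking -> BloodPressure
  P6: Cholesterol <- Diet -> Exercise -> AlcoholUse -> SleepHours <- BloodPressure
That exhausts the simple backdoor paths. Count: 6.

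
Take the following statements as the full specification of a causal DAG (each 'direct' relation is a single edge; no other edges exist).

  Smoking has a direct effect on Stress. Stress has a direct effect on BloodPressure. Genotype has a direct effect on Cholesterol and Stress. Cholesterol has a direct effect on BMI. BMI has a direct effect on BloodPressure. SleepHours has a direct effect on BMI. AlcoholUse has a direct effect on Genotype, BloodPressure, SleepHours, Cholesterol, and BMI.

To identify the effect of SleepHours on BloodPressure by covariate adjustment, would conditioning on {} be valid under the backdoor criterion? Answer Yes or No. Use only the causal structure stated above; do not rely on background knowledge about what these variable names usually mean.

No

Backdoor paths from SleepHours to BloodPressure (paths whose first edge points into SleepHours):
  P1: SleepHours <- AlcoholUse -> Genotype -> Cholesterol -> BMI -> BloodPressure
  P2: SleepHours <- AlcoholUse -> Genotype -> Stress -> BloodPressure
  P3: SleepHours <- AlcoholUse -> Cholesterol <- Genotype -> Stress -> BloodPressure
  P4: SleepHours <- AlcoholUse -> Cholesterol -> BMI -> BloodPressure
  P5: SleepHours <- AlcoholUse -> BMI <- Cholesterol <- Genotype -> Stress -> BloodPressure
  P6: SleepHours <- AlcoholUse -> BMI -> BloodPressure
  P7: SleepHours <- AlcoholUse -> BloodPressure
Condition 1 (no descendant of SleepHours in the set): holds — descendants of SleepHours are {BMI, BloodPressure}; none are in {}.
Condition 2 (every backdoor path blocked by {}):
  P1: open — no interior node is in the conditioning set.
  P2: open — no interior node is in the conditioning set.
  P3: blocked at collider Cholesterol (neither it nor any descendant is in the conditioning set).
  P4: open — no interior node is in the conditioning set.
  P5: blocked at collider BMI (neither it nor any descendant is in the conditioning set).
  P6: open — no interior node is in the conditioning set.
  P7: open — no interior node is in the conditioning set.
{} does not satisfy the backdoor criterion.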